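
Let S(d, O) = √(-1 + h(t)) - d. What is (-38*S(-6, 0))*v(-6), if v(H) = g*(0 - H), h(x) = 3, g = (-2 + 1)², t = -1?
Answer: -1368 - 228*√2 ≈ -1690.4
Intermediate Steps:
g = 1 (g = (-1)² = 1)
v(H) = -H (v(H) = 1*(0 - H) = 1*(-H) = -H)
S(d, O) = √2 - d (S(d, O) = √(-1 + 3) - d = √2 - d)
(-38*S(-6, 0))*v(-6) = (-38*(√2 - 1*(-6)))*(-1*(-6)) = -38*(√2 + 6)*6 = -38*(6 + √2)*6 = (-228 - 38*√2)*6 = -1368 - 228*√2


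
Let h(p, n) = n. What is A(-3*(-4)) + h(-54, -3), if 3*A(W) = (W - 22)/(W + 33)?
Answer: -83/27 ≈ -3.0741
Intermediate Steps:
A(W) = (-22 + W)/(3*(33 + W)) (A(W) = ((W - 22)/(W + 33))/3 = ((-22 + W)/(33 + W))/3 = (-22 + W)/(3*(33 + W)))
A(-3*(-4)) + h(-54, -3) = (-22 - 3*(-4))/(3*(33 - 3*(-4))) - 3 = (-22 + 12)/(3*(33 + 12)) - 3 = (⅓)*(-10)/45 - 3 = (⅓)*(1/45)*(-10) - 3 = -2/27 - 3 = -83/27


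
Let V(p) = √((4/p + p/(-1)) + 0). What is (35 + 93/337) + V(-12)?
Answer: 11888/337 + √105/3 ≈ 38.692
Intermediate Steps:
V(p) = √(-p + 4/p) (V(p) = √((4/p + p*(-1)) + 0) = √((4/p - p) + 0) = √((-p + 4/p) + 0) = √(-p + 4/p))
(35 + 93/337) + V(-12) = (35 + 93/337) + √(-1*(-12) + 4/(-12)) = (35 + 93*(1/337)) + √(12 + 4*(-1/12)) = (35 + 93/337) + √(12 - ⅓) = 11888/337 + √(35/3) = 11888/337 + √105/3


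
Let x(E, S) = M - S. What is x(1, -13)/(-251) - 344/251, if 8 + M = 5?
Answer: -354/251 ≈ -1.4104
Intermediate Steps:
M = -3 (M = -8 + 5 = -3)
x(E, S) = -3 - S
x(1, -13)/(-251) - 344/251 = (-3 - 1*(-13))/(-251) - 344/251 = (-3 + 13)*(-1/251) - 344*1/251 = 10*(-1/251) - 344/251 = -10/251 - 344/251 = -354/251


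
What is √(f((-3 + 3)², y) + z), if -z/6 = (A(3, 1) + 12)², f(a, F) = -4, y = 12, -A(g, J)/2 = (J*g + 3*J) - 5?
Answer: 2*I*√151 ≈ 24.576*I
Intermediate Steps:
A(g, J) = 10 - 6*J - 2*J*g (A(g, J) = -2*((J*g + 3*J) - 5) = -2*((3*J + J*g) - 5) = -2*(-5 + 3*J + J*g) = 10 - 6*J - 2*J*g)
z = -600 (z = -6*((10 - 6*1 - 2*1*3) + 12)² = -6*((10 - 6 - 6) + 12)² = -6*(-2 + 12)² = -6*10² = -6*100 = -600)
√(f((-3 + 3)², y) + z) = √(-4 - 600) = √(-604) = 2*I*√151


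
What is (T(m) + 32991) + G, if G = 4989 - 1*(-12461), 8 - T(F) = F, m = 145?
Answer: 50304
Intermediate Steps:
T(F) = 8 - F
G = 17450 (G = 4989 + 12461 = 17450)
(T(m) + 32991) + G = ((8 - 1*145) + 32991) + 17450 = ((8 - 145) + 32991) + 17450 = (-137 + 32991) + 17450 = 32854 + 17450 = 50304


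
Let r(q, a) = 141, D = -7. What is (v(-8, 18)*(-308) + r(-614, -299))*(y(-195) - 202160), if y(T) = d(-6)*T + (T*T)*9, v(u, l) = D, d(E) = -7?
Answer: 324864710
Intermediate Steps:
v(u, l) = -7
y(T) = -7*T + 9*T² (y(T) = -7*T + (T*T)*9 = -7*T + T²*9 = -7*T + 9*T²)
(v(-8, 18)*(-308) + r(-614, -299))*(y(-195) - 202160) = (-7*(-308) + 141)*(-195*(-7 + 9*(-195)) - 202160) = (2156 + 141)*(-195*(-7 - 1755) - 202160) = 2297*(-195*(-1762) - 202160) = 2297*(343590 - 202160) = 2297*141430 = 324864710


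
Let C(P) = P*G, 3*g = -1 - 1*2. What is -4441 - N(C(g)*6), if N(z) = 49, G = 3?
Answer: -4490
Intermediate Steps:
g = -1 (g = (-1 - 1*2)/3 = (-1 - 2)/3 = (1/3)*(-3) = -1)
C(P) = 3*P (C(P) = P*3 = 3*P)
-4441 - N(C(g)*6) = -4441 - 1*49 = -4441 - 49 = -4490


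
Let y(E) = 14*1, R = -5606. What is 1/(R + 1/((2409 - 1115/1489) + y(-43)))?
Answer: -3606732/20219338103 ≈ -0.00017838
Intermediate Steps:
y(E) = 14
1/(R + 1/((2409 - 1115/1489) + y(-43))) = 1/(-5606 + 1/((2409 - 1115/1489) + 14)) = 1/(-5606 + 1/(3585886/1489 + 14)) = 1/(-5606 + 1/(3606732/1489)) = 1/(-5606 + 1489/3606732) = 1/(-20219338103/3606732) = -3606732/20219338103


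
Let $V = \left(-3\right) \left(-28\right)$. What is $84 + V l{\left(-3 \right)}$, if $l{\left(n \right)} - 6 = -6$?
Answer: $84$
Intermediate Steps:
$V = 84$
$l{\left(n \right)} = 0$ ($l{\left(n \right)} = 6 - 6 = 0$)
$84 + V l{\left(-3 \right)} = 84 + 84 \cdot 0 = 84 + 0 = 84$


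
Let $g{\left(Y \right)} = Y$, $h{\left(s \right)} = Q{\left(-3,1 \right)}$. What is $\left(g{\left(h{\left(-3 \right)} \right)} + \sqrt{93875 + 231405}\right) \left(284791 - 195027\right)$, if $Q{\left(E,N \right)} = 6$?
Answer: $538584 + 359056 \sqrt{20330} \approx 5.1734 \cdot 10^{7}$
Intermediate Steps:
$h{\left(s \right)} = 6$
$\left(g{\left(h{\left(-3 \right)} \right)} + \sqrt{93875 + 231405}\right) \left(284791 - 195027\right) = \left(6 + \sqrt{93875 + 231405}\right) \left(284791 - 195027\right) = \left(6 + \sqrt{325280}\right) \left(284791 - 195027\right) = \left(6 + 4 \sqrt{20330}\right) 89764 = 538584 + 359056 \sqrt{20330}$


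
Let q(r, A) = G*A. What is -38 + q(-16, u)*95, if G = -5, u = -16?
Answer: 7562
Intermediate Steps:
q(r, A) = -5*A
-38 + q(-16, u)*95 = -38 - 5*(-16)*95 = -38 + 80*95 = -38 + 7600 = 7562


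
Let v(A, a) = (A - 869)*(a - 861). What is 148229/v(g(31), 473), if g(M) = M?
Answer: 148229/325144 ≈ 0.45589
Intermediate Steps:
v(A, a) = (-869 + A)*(-861 + a)
148229/v(g(31), 473) = 148229/(748209 - 869*473 - 861*31 + 31*473) = 148229/(748209 - 411037 - 26691 + 14663) = 148229/325144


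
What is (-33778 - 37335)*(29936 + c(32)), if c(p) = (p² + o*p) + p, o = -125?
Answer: -1919482096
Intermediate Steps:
c(p) = p² - 124*p (c(p) = (p² - 125*p) + p = p² - 124*p)
(-33778 - 37335)*(29936 + c(32)) = (-33778 - 37335)*(29936 + 32*(-124 + 32)) = -71113*(29936 + 32*(-92)) = -71113*(29936 - 2944) = -71113*26992 = -1919482096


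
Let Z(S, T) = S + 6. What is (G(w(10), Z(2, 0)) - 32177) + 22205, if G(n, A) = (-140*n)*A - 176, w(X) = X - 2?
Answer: -19108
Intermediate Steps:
w(X) = -2 + X
Z(S, T) = 6 + S
G(n, A) = -176 - 140*A*n (G(n, A) = -140*A*n - 176 = -176 - 140*A*n)
(G(w(10), Z(2, 0)) - 32177) + 22205 = ((-176 - 140*(6 + 2)*(-2 + 10)) - 32177) + 22205 = ((-176 - 140*8*8) - 32177) + 22205 = ((-176 - 8960) - 32177) + 22205 = (-9136 - 32177) + 22205 = -41313 + 22205 = -19108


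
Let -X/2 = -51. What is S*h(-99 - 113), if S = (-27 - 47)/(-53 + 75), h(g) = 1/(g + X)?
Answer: 37/1210 ≈ 0.030579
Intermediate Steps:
X = 102 (X = -2*(-51) = 102)
h(g) = 1/(102 + g) (h(g) = 1/(g + 102) = 1/(102 + g))
S = -37/11 (S = -74/22 = -74*1/22 = -37/11 ≈ -3.3636)
S*h(-99 - 113) = -37/(11*(102 + (-99 - 113))) = -37/(11*(102 - 212)) = -37/11/(-110) = -37/11*(-1/110) = 37/1210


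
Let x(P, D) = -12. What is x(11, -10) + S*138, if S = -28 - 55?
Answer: -11466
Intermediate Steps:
S = -83
x(11, -10) + S*138 = -12 - 83*138 = -12 - 11454 = -11466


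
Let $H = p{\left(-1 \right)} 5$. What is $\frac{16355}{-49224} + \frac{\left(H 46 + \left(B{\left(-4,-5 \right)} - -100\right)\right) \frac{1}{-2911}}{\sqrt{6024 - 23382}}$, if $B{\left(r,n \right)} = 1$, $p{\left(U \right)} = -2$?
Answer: $- \frac{16355}{49224} - \frac{359 i \sqrt{17358}}{50529138} \approx -0.33226 - 0.00093606 i$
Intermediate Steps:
$H = -10$ ($H = \left(-2\right) 5 = -10$)
$\frac{16355}{-49224} + \frac{\left(H 46 + \left(B{\left(-4,-5 \right)} - -100\right)\right) \frac{1}{-2911}}{\sqrt{6024 - 23382}} = \frac{16355}{-49224} + \frac{\left(\left(-10\right) 46 + \left(1 - -100\right)\right) \frac{1}{-2911}}{\sqrt{6024 - 23382}} = 16355 \left(- \frac{1}{49224}\right) + \frac{\left(-460 + \left(1 + 100\right)\right) \left(- \frac{1}{2911}\right)}{\sqrt{-17358}} = - \frac{16355}{49224} + \frac{\left(-460 + 101\right) \left(- \frac{1}{2911}\right)}{i \sqrt{17358}} = - \frac{16355}{49224} + \left(-359\right) \left(- \frac{1}{2911}\right) \left(- \frac{i \sqrt{17358}}{17358}\right) = - \frac{16355}{49224} + \frac{359 \left(- \frac{i \sqrt{17358}}{17358}\right)}{2911} = - \frac{16355}{49224} - \frac{359 i \sqrt{17358}}{50529138}$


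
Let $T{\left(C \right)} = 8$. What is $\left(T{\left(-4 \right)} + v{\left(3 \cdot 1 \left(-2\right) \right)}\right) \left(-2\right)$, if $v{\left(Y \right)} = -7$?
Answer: $-2$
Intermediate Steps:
$\left(T{\left(-4 \right)} + v{\left(3 \cdot 1 \left(-2\right) \right)}\right) \left(-2\right) = \left(8 - 7\right) \left(-2\right) = 1 \left(-2\right) = -2$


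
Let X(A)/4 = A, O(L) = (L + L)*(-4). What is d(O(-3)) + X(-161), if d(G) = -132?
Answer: -776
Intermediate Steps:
O(L) = -8*L (O(L) = (2*L)*(-4) = -8*L)
X(A) = 4*A
d(O(-3)) + X(-161) = -132 + 4*(-161) = -132 - 644 = -776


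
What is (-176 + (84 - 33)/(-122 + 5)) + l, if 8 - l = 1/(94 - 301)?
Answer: -453248/2691 ≈ -168.43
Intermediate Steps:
l = 1657/207 (l = 8 - 1/(94 - 301) = 8 - 1/(-207) = 8 - 1*(-1/207) = 8 + 1/207 = 1657/207 ≈ 8.0048)
(-176 + (84 - 33)/(-122 + 5)) + l = (-176 + (84 - 33)/(-122 + 5)) + 1657/207 = (-176 + 51/(-117)) + 1657/207 = (-176 + 51*(-1/117)) + 1657/207 = (-176 - 17/39) + 1657/207 = -6881/39 + 1657/207 = -453248/2691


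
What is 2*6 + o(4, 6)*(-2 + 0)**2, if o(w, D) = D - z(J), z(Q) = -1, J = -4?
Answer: 40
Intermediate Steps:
o(w, D) = 1 + D (o(w, D) = D - 1*(-1) = D + 1 = 1 + D)
2*6 + o(4, 6)*(-2 + 0)**2 = 2*6 + (1 + 6)*(-2 + 0)**2 = 12 + 7*(-2)**2 = 12 + 7*4 = 12 + 28 = 40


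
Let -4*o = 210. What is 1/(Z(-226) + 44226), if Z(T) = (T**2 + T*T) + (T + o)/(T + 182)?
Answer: 88/12881821 ≈ 6.8313e-6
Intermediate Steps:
o = -105/2 (o = -1/4*210 = -105/2 ≈ -52.500)
Z(T) = 2*T**2 + (-105/2 + T)/(182 + T) (Z(T) = (T**2 + T*T) + (T - 105/2)/(T + 182) = (T**2 + T**2) + (-105/2 + T)/(182 + T) = 2*T**2 + (-105/2 + T)/(182 + T))
1/(Z(-226) + 44226) = 1/((-105/2 - 226 + 2*(-226)**3 + 364*(-226)**2)/(182 - 226) + 44226) = 1/((-105/2 - 226 + 2*(-11543176) + 364*51076)/(-44) + 44226) = 1/(-(-105/2 - 226 - 23086352 + 18591664)/44 + 44226) = 1/(-1/44*(-8989933/2) + 44226) = 1/(8989933/88 + 44226) = 1/(12881821/88) = 88/12881821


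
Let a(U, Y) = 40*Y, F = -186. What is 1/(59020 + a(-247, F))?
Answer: 1/51580 ≈ 1.9387e-5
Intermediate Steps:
1/(59020 + a(-247, F)) = 1/(59020 + 40*(-186)) = 1/(59020 - 7440) = 1/51580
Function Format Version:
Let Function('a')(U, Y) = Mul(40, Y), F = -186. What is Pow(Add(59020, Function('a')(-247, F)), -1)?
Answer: Rational(1, 51580) ≈ 1.9387e-5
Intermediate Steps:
Pow(Add(59020, Function('a')(-247, F)), -1) = Pow(Add(59020, Mul(40, -186)), -1) = Pow(Add(59020, -7440), -1) = Pow(51580, -1) = Rational(1, 51580)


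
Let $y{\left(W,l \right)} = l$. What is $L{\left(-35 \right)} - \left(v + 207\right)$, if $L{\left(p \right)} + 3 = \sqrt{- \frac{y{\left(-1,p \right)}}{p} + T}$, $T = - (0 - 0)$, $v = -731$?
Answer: $521 + i \approx 521.0 + 1.0 i$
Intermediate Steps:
$T = 0$ ($T = - (0 + 0) = \left(-1\right) 0 = 0$)
$L{\left(p \right)} = -3 + i$ ($L{\left(p \right)} = -3 + \sqrt{- \frac{p}{p} + 0} = -3 + \sqrt{\left(-1\right) 1 + 0} = -3 + \sqrt{-1 + 0} = -3 + \sqrt{-1} = -3 + i$)
$L{\left(-35 \right)} - \left(v + 207\right) = \left(-3 + i\right) - \left(-731 + 207\right) = \left(-3 + i\right) - -524 = \left(-3 + i\right) + 524 = 521 + i$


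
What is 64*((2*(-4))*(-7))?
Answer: 3584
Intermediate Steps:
64*((2*(-4))*(-7)) = 64*(-8*(-7)) = 64*56 = 3584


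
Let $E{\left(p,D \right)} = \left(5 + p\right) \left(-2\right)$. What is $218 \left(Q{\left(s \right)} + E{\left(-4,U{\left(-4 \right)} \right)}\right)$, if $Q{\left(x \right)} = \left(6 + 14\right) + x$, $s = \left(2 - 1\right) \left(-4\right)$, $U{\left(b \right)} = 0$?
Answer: $3052$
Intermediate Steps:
$s = -4$ ($s = 1 \left(-4\right) = -4$)
$E{\left(p,D \right)} = -10 - 2 p$
$Q{\left(x \right)} = 20 + x$
$218 \left(Q{\left(s \right)} + E{\left(-4,U{\left(-4 \right)} \right)}\right) = 218 \left(\left(20 - 4\right) - 2\right) = 218 \left(16 + \left(-10 + 8\right)\right) = 218 \left(16 - 2\right) = 218 \cdot 14 = 3052$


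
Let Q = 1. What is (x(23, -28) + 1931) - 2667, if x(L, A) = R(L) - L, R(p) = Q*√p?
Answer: -759 + √23 ≈ -754.20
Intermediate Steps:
R(p) = √p (R(p) = 1*√p = √p)
x(L, A) = √L - L
(x(23, -28) + 1931) - 2667 = ((√23 - 1*23) + 1931) - 2667 = ((√23 - 23) + 1931) - 2667 = ((-23 + √23) + 1931) - 2667 = (1908 + √23) - 2667 = -759 + √23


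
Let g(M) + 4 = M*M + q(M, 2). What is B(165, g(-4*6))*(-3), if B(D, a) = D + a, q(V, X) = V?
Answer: -2139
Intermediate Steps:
g(M) = -4 + M + M² (g(M) = -4 + (M*M + M) = -4 + (M² + M) = -4 + (M + M²) = -4 + M + M²)
B(165, g(-4*6))*(-3) = (165 + (-4 - 4*6 + (-4*6)²))*(-3) = (165 + (-4 - 24 + (-24)²))*(-3) = (165 + (-4 - 24 + 576))*(-3) = (165 + 548)*(-3) = 713*(-3) = -2139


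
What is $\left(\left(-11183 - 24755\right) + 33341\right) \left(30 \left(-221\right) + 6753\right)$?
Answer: $-319431$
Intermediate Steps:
$\left(\left(-11183 - 24755\right) + 33341\right) \left(30 \left(-221\right) + 6753\right) = \left(-35938 + 33341\right) \left(-6630 + 6753\right) = \left(-2597\right) 123 = -319431$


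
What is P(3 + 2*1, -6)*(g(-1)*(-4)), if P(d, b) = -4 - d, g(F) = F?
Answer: -36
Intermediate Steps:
P(3 + 2*1, -6)*(g(-1)*(-4)) = (-4 - (3 + 2*1))*(-1*(-4)) = (-4 - (3 + 2))*4 = (-4 - 1*5)*4 = (-4 - 5)*4 = -9*4 = -36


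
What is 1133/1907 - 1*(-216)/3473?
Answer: 4346821/6623011 ≈ 0.65632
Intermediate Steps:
1133/1907 - 1*(-216)/3473 = 1133*(1/1907) + 216*(1/3473) = 1133/1907 + 216/3473 = 4346821/6623011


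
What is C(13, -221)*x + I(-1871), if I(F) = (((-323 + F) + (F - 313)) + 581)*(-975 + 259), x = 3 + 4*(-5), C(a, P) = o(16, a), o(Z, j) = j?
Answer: 2718431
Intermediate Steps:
C(a, P) = a
x = -17 (x = 3 - 20 = -17)
I(F) = 39380 - 1432*F (I(F) = (((-323 + F) + (-313 + F)) + 581)*(-716) = ((-636 + 2*F) + 581)*(-716) = (-55 + 2*F)*(-716) = 39380 - 1432*F)
C(13, -221)*x + I(-1871) = 13*(-17) + (39380 - 1432*(-1871)) = -221 + (39380 + 2679272) = -221 + 2718652 = 2718431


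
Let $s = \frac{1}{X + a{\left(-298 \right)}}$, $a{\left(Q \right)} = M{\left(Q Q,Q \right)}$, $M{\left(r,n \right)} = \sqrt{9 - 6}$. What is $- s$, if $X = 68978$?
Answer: $- \frac{68978}{4757964481} + \frac{\sqrt{3}}{4757964481} \approx -1.4497 \cdot 10^{-5}$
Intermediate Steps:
$M{\left(r,n \right)} = \sqrt{3}$
$a{\left(Q \right)} = \sqrt{3}$
$s = \frac{1}{68978 + \sqrt{3}} \approx 1.4497 \cdot 10^{-5}$
$- s = - (\frac{68978}{4757964481} - \frac{\sqrt{3}}{4757964481}) = - \frac{68978}{4757964481} + \frac{\sqrt{3}}{4757964481}$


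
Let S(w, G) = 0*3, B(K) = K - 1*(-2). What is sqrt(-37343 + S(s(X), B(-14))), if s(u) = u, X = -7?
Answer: I*sqrt(37343) ≈ 193.24*I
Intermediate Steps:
B(K) = 2 + K (B(K) = K + 2 = 2 + K)
S(w, G) = 0
sqrt(-37343 + S(s(X), B(-14))) = sqrt(-37343 + 0) = sqrt(-37343) = I*sqrt(37343)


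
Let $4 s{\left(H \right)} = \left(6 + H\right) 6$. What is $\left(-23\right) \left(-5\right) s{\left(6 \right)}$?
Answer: $2070$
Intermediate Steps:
$s{\left(H \right)} = 9 + \frac{3 H}{2}$ ($s{\left(H \right)} = \frac{\left(6 + H\right) 6}{4} = \frac{36 + 6 H}{4} = 9 + \frac{3 H}{2}$)
$\left(-23\right) \left(-5\right) s{\left(6 \right)} = \left(-23\right) \left(-5\right) \left(9 + \frac{3}{2} \cdot 6\right) = 115 \left(9 + 9\right) = 115 \cdot 18 = 2070$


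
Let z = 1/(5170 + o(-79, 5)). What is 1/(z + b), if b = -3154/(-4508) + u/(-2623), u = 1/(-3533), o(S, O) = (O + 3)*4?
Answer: 27164780257293/19010929650995 ≈ 1.4289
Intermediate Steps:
o(S, O) = 12 + 4*O (o(S, O) = (3 + O)*4 = 12 + 4*O)
u = -1/3533 ≈ -0.00028305
z = 1/5202 (z = 1/(5170 + (12 + 4*5)) = 1/(5170 + (12 + 20)) = 1/(5170 + 32) = 1/5202 ≈ 0.00019223)
b = 14614154297/20887950986 (b = -3154/(-4508) - 1/3533/(-2623) = -3154*(-1/4508) - 1/3533*(-1/2623) = 1577/2254 + 1/9267059 = 14614154297/20887950986 ≈ 0.69965)
1/(z + b) = 1/(1/5202 + 14614154297/20887950986) = 1/(19010929650995/27164780257293) = 27164780257293/19010929650995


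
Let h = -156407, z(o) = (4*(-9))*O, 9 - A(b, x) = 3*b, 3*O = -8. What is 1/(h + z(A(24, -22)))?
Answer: -1/156311 ≈ -6.3975e-6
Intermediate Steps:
O = -8/3 (O = (⅓)*(-8) = -8/3 ≈ -2.6667)
A(b, x) = 9 - 3*b
z(o) = 96 (z(o) = (4*(-9))*(-8/3) = -36*(-8/3) = 96)
1/(h + z(A(24, -22))) = 1/(-156407 + 96) = 1/(-156311) = -1/156311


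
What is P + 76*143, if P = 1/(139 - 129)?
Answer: 108681/10 ≈ 10868.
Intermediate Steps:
P = ⅒ (P = 1/10 = ⅒ ≈ 0.10000)
P + 76*143 = ⅒ + 76*143 = ⅒ + 10868 = 108681/10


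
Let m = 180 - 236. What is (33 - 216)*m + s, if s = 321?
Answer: 10569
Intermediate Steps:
m = -56
(33 - 216)*m + s = (33 - 216)*(-56) + 321 = -183*(-56) + 321 = 10248 + 321 = 10569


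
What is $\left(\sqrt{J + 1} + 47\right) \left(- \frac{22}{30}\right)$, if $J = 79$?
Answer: $- \frac{517}{15} - \frac{44 \sqrt{5}}{15} \approx -41.026$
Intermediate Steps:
$\left(\sqrt{J + 1} + 47\right) \left(- \frac{22}{30}\right) = \left(\sqrt{79 + 1} + 47\right) \left(- \frac{22}{30}\right) = \left(\sqrt{80} + 47\right) \left(\left(-22\right) \frac{1}{30}\right) = \left(4 \sqrt{5} + 47\right) \left(- \frac{11}{15}\right) = \left(47 + 4 \sqrt{5}\right) \left(- \frac{11}{15}\right) = - \frac{517}{15} - \frac{44 \sqrt{5}}{15}$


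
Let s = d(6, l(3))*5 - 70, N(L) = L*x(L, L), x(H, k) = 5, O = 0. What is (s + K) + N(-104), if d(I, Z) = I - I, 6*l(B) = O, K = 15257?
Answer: 14667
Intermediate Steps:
l(B) = 0 (l(B) = (1/6)*0 = 0)
d(I, Z) = 0
N(L) = 5*L (N(L) = L*5 = 5*L)
s = -70 (s = 0*5 - 70 = 0 - 70 = -70)
(s + K) + N(-104) = (-70 + 15257) + 5*(-104) = 15187 - 520 = 14667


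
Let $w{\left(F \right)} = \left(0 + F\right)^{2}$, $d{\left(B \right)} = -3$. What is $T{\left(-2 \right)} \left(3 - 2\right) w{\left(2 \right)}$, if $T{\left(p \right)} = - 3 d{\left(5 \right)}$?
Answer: $36$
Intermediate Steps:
$T{\left(p \right)} = 9$ ($T{\left(p \right)} = \left(-3\right) \left(-3\right) = 9$)
$w{\left(F \right)} = F^{2}$
$T{\left(-2 \right)} \left(3 - 2\right) w{\left(2 \right)} = 9 \left(3 - 2\right) 2^{2} = 9 \left(3 - 2\right) 4 = 9 \cdot 1 \cdot 4 = 9 \cdot 4 = 36$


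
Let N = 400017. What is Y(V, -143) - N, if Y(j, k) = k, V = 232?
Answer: -400160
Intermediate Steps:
Y(V, -143) - N = -143 - 1*400017 = -143 - 400017 = -400160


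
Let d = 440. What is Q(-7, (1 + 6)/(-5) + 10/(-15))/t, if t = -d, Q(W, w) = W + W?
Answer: 7/220 ≈ 0.031818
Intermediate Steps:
Q(W, w) = 2*W
t = -440 (t = -1*440 = -440)
Q(-7, (1 + 6)/(-5) + 10/(-15))/t = (2*(-7))/(-440) = -14*(-1/440) = 7/220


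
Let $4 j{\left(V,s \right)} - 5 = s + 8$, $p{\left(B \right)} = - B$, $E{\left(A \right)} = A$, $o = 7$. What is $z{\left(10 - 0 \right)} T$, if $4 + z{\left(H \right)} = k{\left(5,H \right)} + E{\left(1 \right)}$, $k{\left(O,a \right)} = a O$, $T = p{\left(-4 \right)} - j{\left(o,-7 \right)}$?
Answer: $\frac{235}{2} \approx 117.5$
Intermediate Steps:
$j{\left(V,s \right)} = \frac{13}{4} + \frac{s}{4}$ ($j{\left(V,s \right)} = \frac{5}{4} + \frac{s + 8}{4} = \frac{5}{4} + \frac{8 + s}{4} = \frac{5}{4} + \left(2 + \frac{s}{4}\right) = \frac{13}{4} + \frac{s}{4}$)
$T = \frac{5}{2}$ ($T = \left(-1\right) \left(-4\right) - \left(\frac{13}{4} + \frac{1}{4} \left(-7\right)\right) = 4 - \left(\frac{13}{4} - \frac{7}{4}\right) = 4 - \frac{3}{2} = \frac{5}{2} \approx 2.5$)
$k{\left(O,a \right)} = O a$
$z{\left(H \right)} = -3 + 5 H$ ($z{\left(H \right)} = -4 + \left(5 H + 1\right) = -4 + \left(1 + 5 H\right) = -3 + 5 H$)
$z{\left(10 - 0 \right)} T = \left(-3 + 5 \left(10 - 0\right)\right) \frac{5}{2} = \left(-3 + 5 \left(10 + 0\right)\right) \frac{5}{2} = \left(-3 + 5 \cdot 10\right) \frac{5}{2} = \left(-3 + 50\right) \frac{5}{2} = 47 \cdot \frac{5}{2} = \frac{235}{2}$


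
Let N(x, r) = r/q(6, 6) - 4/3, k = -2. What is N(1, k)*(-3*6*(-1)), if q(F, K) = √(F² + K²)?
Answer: -24 - 3*√2 ≈ -28.243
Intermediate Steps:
N(x, r) = -4/3 + r*√2/12 (N(x, r) = r/(√(6² + 6²)) - 4/3 = r/(√(36 + 36)) - 4*⅓ = r/(√72) - 4/3 = r/((6*√2)) - 4/3 = r*(√2/12) - 4/3 = r*√2/12 - 4/3 = -4/3 + r*√2/12)
N(1, k)*(-3*6*(-1)) = (-4/3 + (1/12)*(-2)*√2)*(-3*6*(-1)) = (-4/3 - √2/6)*(-18*(-1)) = (-4/3 - √2/6)*18 = -24 - 3*√2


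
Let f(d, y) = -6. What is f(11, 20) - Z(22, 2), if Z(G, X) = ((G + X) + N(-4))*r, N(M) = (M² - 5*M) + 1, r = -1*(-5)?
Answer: -311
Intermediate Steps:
r = 5
N(M) = 1 + M² - 5*M
Z(G, X) = 185 + 5*G + 5*X (Z(G, X) = ((G + X) + (1 + (-4)² - 5*(-4)))*5 = ((G + X) + (1 + 16 + 20))*5 = ((G + X) + 37)*5 = (37 + G + X)*5 = 185 + 5*G + 5*X)
f(11, 20) - Z(22, 2) = -6 - (185 + 5*22 + 5*2) = -6 - (185 + 110 + 10) = -6 - 1*305 = -6 - 305 = -311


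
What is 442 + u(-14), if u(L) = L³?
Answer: -2302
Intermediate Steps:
442 + u(-14) = 442 + (-14)³ = 442 - 2744 = -2302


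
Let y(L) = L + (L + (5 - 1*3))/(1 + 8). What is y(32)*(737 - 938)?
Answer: -21574/3 ≈ -7191.3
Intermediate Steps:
y(L) = 2/9 + 10*L/9 (y(L) = L + (L + (5 - 3))/9 = L + (L + 2)*(1/9) = L + (2 + L)*(1/9) = L + (2/9 + L/9) = 2/9 + 10*L/9)
y(32)*(737 - 938) = (2/9 + (10/9)*32)*(737 - 938) = (2/9 + 320/9)*(-201) = (322/9)*(-201) = -21574/3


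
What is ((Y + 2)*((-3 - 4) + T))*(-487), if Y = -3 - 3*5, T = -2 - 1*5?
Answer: -109088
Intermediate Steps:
T = -7 (T = -2 - 5 = -7)
Y = -18 (Y = -3 - 15 = -18)
((Y + 2)*((-3 - 4) + T))*(-487) = ((-18 + 2)*((-3 - 4) - 7))*(-487) = -16*(-7 - 7)*(-487) = -16*(-14)*(-487) = 224*(-487) = -109088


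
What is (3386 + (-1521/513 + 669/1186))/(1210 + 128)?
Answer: 228738071/90451476 ≈ 2.5288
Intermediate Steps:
(3386 + (-1521/513 + 669/1186))/(1210 + 128) = (3386 + (-1521*1/513 + 669*(1/1186)))/1338 = (3386 + (-169/57 + 669/1186))*(1/1338) = (3386 - 162301/67602)*(1/1338) = (228738071/67602)*(1/1338) = 228738071/90451476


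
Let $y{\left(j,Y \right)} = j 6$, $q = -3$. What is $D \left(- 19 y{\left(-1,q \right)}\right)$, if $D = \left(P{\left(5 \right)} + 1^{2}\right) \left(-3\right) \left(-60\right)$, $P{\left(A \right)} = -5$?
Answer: $-82080$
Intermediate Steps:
$y{\left(j,Y \right)} = 6 j$
$D = -720$ ($D = \left(-5 + 1^{2}\right) \left(-3\right) \left(-60\right) = \left(-5 + 1\right) \left(-3\right) \left(-60\right) = \left(-4\right) \left(-3\right) \left(-60\right) = 12 \left(-60\right) = -720$)
$D \left(- 19 y{\left(-1,q \right)}\right) = - 720 \left(- 19 \cdot 6 \left(-1\right)\right) = - 720 \left(\left(-19\right) \left(-6\right)\right) = \left(-720\right) 114 = -82080$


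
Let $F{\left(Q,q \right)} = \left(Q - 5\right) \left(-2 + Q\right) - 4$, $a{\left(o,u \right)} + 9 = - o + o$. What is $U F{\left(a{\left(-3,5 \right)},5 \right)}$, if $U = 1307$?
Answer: $196050$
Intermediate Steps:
$a{\left(o,u \right)} = -9$ ($a{\left(o,u \right)} = -9 + \left(- o + o\right) = -9 + 0 = -9$)
$F{\left(Q,q \right)} = -4 + \left(-5 + Q\right) \left(-2 + Q\right)$ ($F{\left(Q,q \right)} = \left(-5 + Q\right) \left(-2 + Q\right) - 4 = -4 + \left(-5 + Q\right) \left(-2 + Q\right)$)
$U F{\left(a{\left(-3,5 \right)},5 \right)} = 1307 \left(6 + \left(-9\right)^{2} - -63\right) = 1307 \left(6 + 81 + 63\right) = 1307 \cdot 150 = 196050$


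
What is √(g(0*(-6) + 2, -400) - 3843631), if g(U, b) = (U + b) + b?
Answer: I*√3844429 ≈ 1960.7*I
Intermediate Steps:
g(U, b) = U + 2*b
√(g(0*(-6) + 2, -400) - 3843631) = √(((0*(-6) + 2) + 2*(-400)) - 3843631) = √(((0 + 2) - 800) - 3843631) = √((2 - 800) - 3843631) = √(-798 - 3843631) = √(-3844429) = I*√3844429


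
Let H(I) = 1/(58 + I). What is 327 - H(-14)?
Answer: 14387/44 ≈ 326.98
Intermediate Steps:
327 - H(-14) = 327 - 1/(58 - 14) = 327 - 1/44 = 14387/44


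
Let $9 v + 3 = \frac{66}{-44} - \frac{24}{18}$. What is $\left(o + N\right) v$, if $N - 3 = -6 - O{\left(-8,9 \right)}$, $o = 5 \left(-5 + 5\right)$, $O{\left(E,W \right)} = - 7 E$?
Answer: $\frac{2065}{54} \approx 38.241$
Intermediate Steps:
$v = - \frac{35}{54}$ ($v = - \frac{1}{3} + \frac{\frac{66}{-44} - \frac{24}{18}}{9} = - \frac{1}{3} + \frac{66 \left(- \frac{1}{44}\right) - \frac{4}{3}}{9} = - \frac{1}{3} + \frac{- \frac{3}{2} - \frac{4}{3}}{9} = - \frac{1}{3} + \frac{1}{9} \left(- \frac{17}{6}\right) = - \frac{1}{3} - \frac{17}{54} = - \frac{35}{54} \approx -0.64815$)
$o = 0$ ($o = 5 \cdot 0 = 0$)
$N = -59$ ($N = 3 - \left(6 - -56\right) = 3 - 62 = -59$)
$\left(o + N\right) v = \left(0 - 59\right) \left(- \frac{35}{54}\right) = \left(-59\right) \left(- \frac{35}{54}\right) = \frac{2065}{54}$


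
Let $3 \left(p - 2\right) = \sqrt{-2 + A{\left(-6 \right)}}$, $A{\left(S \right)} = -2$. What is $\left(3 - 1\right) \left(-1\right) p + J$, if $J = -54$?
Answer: $-58 - \frac{4 i}{3} \approx -58.0 - 1.3333 i$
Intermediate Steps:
$p = 2 + \frac{2 i}{3}$ ($p = 2 + \frac{\sqrt{-2 - 2}}{3} = 2 + \frac{\sqrt{-4}}{3} = 2 + \frac{2 i}{3} \approx 2.0 + 0.66667 i$)
$\left(3 - 1\right) \left(-1\right) p + J = \left(3 - 1\right) \left(-1\right) \left(2 + \frac{2 i}{3}\right) - 54 = 2 \left(-1\right) \left(2 + \frac{2 i}{3}\right) - 54 = - 2 \left(2 + \frac{2 i}{3}\right) - 54 = \left(-4 - \frac{4 i}{3}\right) - 54 = -58 - \frac{4 i}{3}$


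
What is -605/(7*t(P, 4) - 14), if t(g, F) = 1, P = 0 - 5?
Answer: 605/7 ≈ 86.429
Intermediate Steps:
P = -5
-605/(7*t(P, 4) - 14) = -605/(7*1 - 14) = -605/(7 - 14) = -605/(-7) = -605*(-1/7) = 605/7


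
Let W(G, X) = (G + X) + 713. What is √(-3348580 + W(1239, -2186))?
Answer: I*√3348814 ≈ 1830.0*I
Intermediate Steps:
W(G, X) = 713 + G + X
√(-3348580 + W(1239, -2186)) = √(-3348580 + (713 + 1239 - 2186)) = √(-3348580 - 234) = √(-3348814) = I*√3348814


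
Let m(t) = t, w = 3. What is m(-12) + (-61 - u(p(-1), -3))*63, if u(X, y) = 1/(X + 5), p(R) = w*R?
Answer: -7773/2 ≈ -3886.5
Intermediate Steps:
p(R) = 3*R
u(X, y) = 1/(5 + X)
m(-12) + (-61 - u(p(-1), -3))*63 = -12 + (-61 - 1/(5 + 3*(-1)))*63 = -12 + (-61 - 1/(5 - 3))*63 = -12 + (-61 - 1/2)*63 = -12 - 123/2*63 = -12 - 7749/2 = -7773/2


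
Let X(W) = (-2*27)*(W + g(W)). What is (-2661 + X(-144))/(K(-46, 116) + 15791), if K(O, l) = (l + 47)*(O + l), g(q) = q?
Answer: 4297/9067 ≈ 0.47392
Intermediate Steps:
K(O, l) = (47 + l)*(O + l)
X(W) = -108*W (X(W) = (-2*27)*(W + W) = -108*W)
(-2661 + X(-144))/(K(-46, 116) + 15791) = (-2661 - 108*(-144))/((116² + 47*(-46) + 47*116 - 46*116) + 15791) = (-2661 + 15552)/((13456 - 2162 + 5452 - 5336) + 15791) = 12891/(11410 + 15791) = 12891/27201 = 12891*(1/27201) = 4297/9067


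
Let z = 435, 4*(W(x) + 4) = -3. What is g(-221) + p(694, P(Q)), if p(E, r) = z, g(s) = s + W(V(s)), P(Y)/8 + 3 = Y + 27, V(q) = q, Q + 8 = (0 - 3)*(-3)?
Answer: 837/4 ≈ 209.25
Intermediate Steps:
Q = 1 (Q = -8 + (0 - 3)*(-3) = -8 - 3*(-3) = -8 + 9 = 1)
W(x) = -19/4 (W(x) = -4 + (¼)*(-3) = -4 - ¾ = -19/4)
P(Y) = 192 + 8*Y (P(Y) = -24 + 8*(Y + 27) = -24 + 8*(27 + Y) = -24 + (216 + 8*Y) = 192 + 8*Y)
g(s) = -19/4 + s (g(s) = s - 19/4 = -19/4 + s)
p(E, r) = 435
g(-221) + p(694, P(Q)) = (-19/4 - 221) + 435 = -903/4 + 435 = 837/4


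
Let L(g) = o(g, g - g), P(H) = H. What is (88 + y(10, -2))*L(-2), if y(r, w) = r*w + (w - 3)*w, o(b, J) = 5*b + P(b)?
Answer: -936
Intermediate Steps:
o(b, J) = 6*b (o(b, J) = 5*b + b = 6*b)
L(g) = 6*g
y(r, w) = r*w + w*(-3 + w) (y(r, w) = r*w + (-3 + w)*w = r*w + w*(-3 + w))
(88 + y(10, -2))*L(-2) = (88 - 2*(-3 + 10 - 2))*(6*(-2)) = (88 - 2*5)*(-12) = (88 - 10)*(-12) = 78*(-12) = -936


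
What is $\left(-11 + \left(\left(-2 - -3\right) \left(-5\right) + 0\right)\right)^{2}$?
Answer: $256$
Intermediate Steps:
$\left(-11 + \left(\left(-2 - -3\right) \left(-5\right) + 0\right)\right)^{2} = \left(-11 + \left(\left(-2 + 3\right) \left(-5\right) + 0\right)\right)^{2} = \left(-11 + \left(1 \left(-5\right) + 0\right)\right)^{2} = \left(-11 + \left(-5 + 0\right)\right)^{2} = \left(-11 - 5\right)^{2} = \left(-16\right)^{2} = 256$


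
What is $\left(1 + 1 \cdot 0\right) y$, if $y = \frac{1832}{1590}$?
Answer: $\frac{916}{795} \approx 1.1522$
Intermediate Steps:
$y = \frac{916}{795}$ ($y = 1832 \cdot \frac{1}{1590} = \frac{916}{795} \approx 1.1522$)
$\left(1 + 1 \cdot 0\right) y = \left(1 + 1 \cdot 0\right) \frac{916}{795} = \left(1 + 0\right) \frac{916}{795} = 1 \cdot \frac{916}{795} = \frac{916}{795}$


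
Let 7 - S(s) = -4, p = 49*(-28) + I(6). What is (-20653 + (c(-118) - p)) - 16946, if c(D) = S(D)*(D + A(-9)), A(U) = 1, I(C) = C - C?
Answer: -37514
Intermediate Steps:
I(C) = 0
p = -1372 (p = 49*(-28) + 0 = -1372 + 0 = -1372)
S(s) = 11 (S(s) = 7 - 1*(-4) = 7 + 4 = 11)
c(D) = 11 + 11*D (c(D) = 11*(D + 1) = 11*(1 + D) = 11 + 11*D)
(-20653 + (c(-118) - p)) - 16946 = (-20653 + ((11 + 11*(-118)) - 1*(-1372))) - 16946 = (-20653 + ((11 - 1298) + 1372)) - 16946 = (-20653 + (-1287 + 1372)) - 16946 = (-20653 + 85) - 16946 = -20568 - 16946 = -37514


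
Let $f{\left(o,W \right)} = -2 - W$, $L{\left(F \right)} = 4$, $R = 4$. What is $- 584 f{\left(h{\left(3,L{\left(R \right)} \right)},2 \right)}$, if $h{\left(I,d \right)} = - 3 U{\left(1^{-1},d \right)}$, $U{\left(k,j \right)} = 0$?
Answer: $2336$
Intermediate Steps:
$h{\left(I,d \right)} = 0$ ($h{\left(I,d \right)} = \left(-3\right) 0 = 0$)
$- 584 f{\left(h{\left(3,L{\left(R \right)} \right)},2 \right)} = - 584 \left(-2 - 2\right) = \left(-584\right) \left(-4\right) = 2336$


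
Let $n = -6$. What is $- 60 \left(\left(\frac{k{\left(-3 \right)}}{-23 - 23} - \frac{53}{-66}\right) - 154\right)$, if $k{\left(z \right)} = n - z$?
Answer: $\frac{2324540}{253} \approx 9187.9$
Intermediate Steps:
$k{\left(z \right)} = -6 - z$
$- 60 \left(\left(\frac{k{\left(-3 \right)}}{-23 - 23} - \frac{53}{-66}\right) - 154\right) = - 60 \left(\left(\frac{-6 - -3}{-23 - 23} - \frac{53}{-66}\right) - 154\right) = - 60 \left(\left(\frac{-6 + 3}{-46} - - \frac{53}{66}\right) - 154\right) = - 60 \left(\left(\left(-3\right) \left(- \frac{1}{46}\right) + \frac{53}{66}\right) - 154\right) = - 60 \left(\left(\frac{3}{46} + \frac{53}{66}\right) - 154\right) = - 60 \left(\frac{659}{759} - 154\right) = \left(-60\right) \left(- \frac{116227}{759}\right) = \frac{2324540}{253}$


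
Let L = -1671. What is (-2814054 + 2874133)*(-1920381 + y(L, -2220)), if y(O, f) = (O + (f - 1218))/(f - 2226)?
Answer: -13152693120937/114 ≈ -1.1537e+11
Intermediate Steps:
y(O, f) = (-1218 + O + f)/(-2226 + f) (y(O, f) = (O + (-1218 + f))/(-2226 + f) = (-1218 + O + f)/(-2226 + f))
(-2814054 + 2874133)*(-1920381 + y(L, -2220)) = (-2814054 + 2874133)*(-1920381 + (-1218 - 1671 - 2220)/(-2226 - 2220)) = 60079*(-1920381 - 5109/(-4446)) = 60079*(-1920381 - 1/4446*(-5109)) = 60079*(-1920381 + 131/114) = 60079*(-218923303/114) = -13152693120937/114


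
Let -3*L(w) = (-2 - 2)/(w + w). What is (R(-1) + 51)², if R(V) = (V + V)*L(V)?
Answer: 24649/9 ≈ 2738.8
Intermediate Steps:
L(w) = 2/(3*w) (L(w) = -(-2 - 2)/(3*(w + w)) = -(-4)/(3*(2*w)) = -(-4)*1/(2*w)/3 = -(-2)/(3*w) = 2/(3*w))
R(V) = 4/3 (R(V) = (V + V)*(2/(3*V)) = (2*V)*(2/(3*V)) = 4/3)
(R(-1) + 51)² = (4/3 + 51)² = (157/3)² = 24649/9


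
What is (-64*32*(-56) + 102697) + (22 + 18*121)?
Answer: 219585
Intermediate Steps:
(-64*32*(-56) + 102697) + (22 + 18*121) = (-2048*(-56) + 102697) + (22 + 2178) = (114688 + 102697) + 2200 = 217385 + 2200 = 219585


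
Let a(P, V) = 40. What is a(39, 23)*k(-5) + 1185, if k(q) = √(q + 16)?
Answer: 1185 + 40*√11 ≈ 1317.7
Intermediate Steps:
k(q) = √(16 + q)
a(39, 23)*k(-5) + 1185 = 40*√(16 - 5) + 1185 = 40*√11 + 1185 = 1185 + 40*√11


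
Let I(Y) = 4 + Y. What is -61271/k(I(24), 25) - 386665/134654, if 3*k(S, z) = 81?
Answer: -8260825189/3635658 ≈ -2272.2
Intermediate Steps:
k(S, z) = 27 (k(S, z) = (⅓)*81 = 27)
-61271/k(I(24), 25) - 386665/134654 = -61271/27 - 386665/134654 = -8260825189/3635658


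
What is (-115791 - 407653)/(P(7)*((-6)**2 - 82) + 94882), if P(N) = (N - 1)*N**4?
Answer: 261722/283897 ≈ 0.92189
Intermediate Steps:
P(N) = N**4*(-1 + N) (P(N) = (-1 + N)*N**4 = N**4*(-1 + N))
(-115791 - 407653)/(P(7)*((-6)**2 - 82) + 94882) = (-115791 - 407653)/((7**4*(-1 + 7))*((-6)**2 - 82) + 94882) = -523444/((2401*6)*(36 - 82) + 94882) = -523444/(14406*(-46) + 94882) = -523444/(-662676 + 94882) = -523444/(-567794) = -523444*(-1/567794) = 261722/283897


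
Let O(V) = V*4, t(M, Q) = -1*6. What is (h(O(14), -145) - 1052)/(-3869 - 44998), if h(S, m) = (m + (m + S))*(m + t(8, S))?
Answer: -34282/48867 ≈ -0.70154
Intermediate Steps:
t(M, Q) = -6
O(V) = 4*V
h(S, m) = (-6 + m)*(S + 2*m) (h(S, m) = (m + (m + S))*(m - 6) = (m + (S + m))*(-6 + m) = (S + 2*m)*(-6 + m) = (-6 + m)*(S + 2*m))
(h(O(14), -145) - 1052)/(-3869 - 44998) = ((-12*(-145) - 24*14 + 2*(-145)**2 + (4*14)*(-145)) - 1052)/(-3869 - 44998) = ((1740 - 6*56 + 2*21025 + 56*(-145)) - 1052)/(-48867) = ((1740 - 336 + 42050 - 8120) - 1052)*(-1/48867) = (35334 - 1052)*(-1/48867) = 34282*(-1/48867) = -34282/48867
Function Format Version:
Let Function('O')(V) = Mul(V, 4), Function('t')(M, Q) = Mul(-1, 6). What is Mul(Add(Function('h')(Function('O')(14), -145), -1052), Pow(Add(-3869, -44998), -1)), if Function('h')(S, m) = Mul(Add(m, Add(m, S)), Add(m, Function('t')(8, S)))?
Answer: Rational(-34282, 48867) ≈ -0.70154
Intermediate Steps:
Function('t')(M, Q) = -6
Function('O')(V) = Mul(4, V)
Function('h')(S, m) = Mul(Add(-6, m), Add(S, Mul(2, m))) (Function('h')(S, m) = Mul(Add(m, Add(m, S)), Add(m, -6)) = Mul(Add(m, Add(S, m)), Add(-6, m)) = Mul(Add(S, Mul(2, m)), Add(-6, m)) = Mul(Add(-6, m), Add(S, Mul(2, m))))
Mul(Add(Function('h')(Function('O')(14), -145), -1052), Pow(Add(-3869, -44998), -1)) = Mul(Add(Add(Mul(-12, -145), Mul(-6, Mul(4, 14)), Mul(2, Pow(-145, 2)), Mul(Mul(4, 14), -145)), -1052), Pow(Add(-3869, -44998), -1)) = Mul(Add(Add(1740, Mul(-6, 56), Mul(2, 21025), Mul(56, -145)), -1052), Pow(-48867, -1)) = Mul(Add(Add(1740, -336, 42050, -8120), -1052), Rational(-1, 48867)) = Mul(Add(35334, -1052), Rational(-1, 48867)) = Mul(34282, Rational(-1, 48867)) = Rational(-34282, 48867)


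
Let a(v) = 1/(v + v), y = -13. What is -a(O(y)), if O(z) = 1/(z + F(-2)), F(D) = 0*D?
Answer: 13/2 ≈ 6.5000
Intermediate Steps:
F(D) = 0
O(z) = 1/z (O(z) = 1/(z + 0) = 1/z)
a(v) = 1/(2*v)
-a(O(y)) = -1/(2*(1/(-13))) = -1/(2*(-1/13)) = -(-13)/2 = -1*(-13/2) = 13/2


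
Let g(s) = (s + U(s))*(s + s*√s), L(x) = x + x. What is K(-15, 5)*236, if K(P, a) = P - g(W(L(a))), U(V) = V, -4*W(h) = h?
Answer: -6490 - 1475*I*√10 ≈ -6490.0 - 4664.4*I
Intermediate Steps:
L(x) = 2*x
W(h) = -h/4
g(s) = 2*s*(s + s^(3/2)) (g(s) = (s + s)*(s + s*√s) = (2*s)*(s + s^(3/2)) = 2*s*(s + s^(3/2)))
K(P, a) = P - a²/2 - √2*(-a)^(5/2)/4 (K(P, a) = P - (2*(-a/2)² + 2*(-a/2)^(5/2)) = P - (2*(a²/4) + 2*(√2*(-a)^(5/2)/8)) = P - (a²/2 + √2*(-a)^(5/2)/4) = P + (-a²/2 - √2*(-a)^(5/2)/4) = P - a²/2 - √2*(-a)^(5/2)/4)
K(-15, 5)*236 = (-15 - ½*5² - √2*(-1*5)^(5/2)/4)*236 = (-15 - ½*25 - √2*(-5)^(5/2)/4)*236 = (-15 - 25/2 - √2*25*I*√5/4)*236 = (-15 - 25/2 - 25*I*√10/4)*236 = (-55/2 - 25*I*√10/4)*236 = -6490 - 1475*I*√10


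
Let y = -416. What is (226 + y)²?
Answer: 36100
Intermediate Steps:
(226 + y)² = (226 - 416)² = (-190)² = 36100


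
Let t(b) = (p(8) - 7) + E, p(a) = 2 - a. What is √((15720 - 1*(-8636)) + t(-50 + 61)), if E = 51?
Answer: √24394 ≈ 156.19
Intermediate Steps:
t(b) = 38 (t(b) = ((2 - 1*8) - 7) + 51 = ((2 - 8) - 7) + 51 = (-6 - 7) + 51 = -13 + 51 = 38)
√((15720 - 1*(-8636)) + t(-50 + 61)) = √((15720 - 1*(-8636)) + 38) = √((15720 + 8636) + 38) = √(24356 + 38) = √24394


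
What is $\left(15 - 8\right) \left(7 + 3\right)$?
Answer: $70$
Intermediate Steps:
$\left(15 - 8\right) \left(7 + 3\right) = \left(15 - 8\right) 10 = 7 \cdot 10 = 70$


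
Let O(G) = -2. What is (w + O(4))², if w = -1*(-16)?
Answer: 196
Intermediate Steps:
w = 16
(w + O(4))² = (16 - 2)² = 14² = 196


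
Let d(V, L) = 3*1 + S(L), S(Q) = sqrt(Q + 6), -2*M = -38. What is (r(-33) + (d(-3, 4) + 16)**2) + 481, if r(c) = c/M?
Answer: 16155/19 + 38*sqrt(10) ≈ 970.43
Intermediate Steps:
M = 19 (M = -1/2*(-38) = 19)
S(Q) = sqrt(6 + Q)
d(V, L) = 3 + sqrt(6 + L) (d(V, L) = 3*1 + sqrt(6 + L) = 3 + sqrt(6 + L))
r(c) = c/19
(r(-33) + (d(-3, 4) + 16)**2) + 481 = ((1/19)*(-33) + ((3 + sqrt(6 + 4)) + 16)**2) + 481 = (-33/19 + ((3 + sqrt(10)) + 16)**2) + 481 = (-33/19 + (19 + sqrt(10))**2) + 481 = 9106/19 + (19 + sqrt(10))**2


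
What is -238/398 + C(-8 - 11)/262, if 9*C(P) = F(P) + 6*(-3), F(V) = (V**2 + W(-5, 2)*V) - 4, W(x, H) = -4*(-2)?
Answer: -243389/469242 ≈ -0.51869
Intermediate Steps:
W(x, H) = 8
F(V) = -4 + V**2 + 8*V (F(V) = (V**2 + 8*V) - 4 = -4 + V**2 + 8*V)
C(P) = -22/9 + P**2/9 + 8*P/9 (C(P) = ((-4 + P**2 + 8*P) + 6*(-3))/9 = ((-4 + P**2 + 8*P) - 18)/9 = (-22 + P**2 + 8*P)/9 = -22/9 + P**2/9 + 8*P/9)
-238/398 + C(-8 - 11)/262 = -238/398 + (-22/9 + (-8 - 11)**2/9 + 8*(-8 - 11)/9)/262 = -238*1/398 + (-22/9 + (1/9)*(-19)**2 + (8/9)*(-19))*(1/262) = -119/199 + (-22/9 + (1/9)*361 - 152/9)*(1/262) = -119/199 + (-22/9 + 361/9 - 152/9)*(1/262) = -119/199 + (187/9)*(1/262) = -119/199 + 187/2358 = -243389/469242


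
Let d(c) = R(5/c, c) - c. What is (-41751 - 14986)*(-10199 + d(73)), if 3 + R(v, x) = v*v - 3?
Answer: 3107567021069/5329 ≈ 5.8314e+8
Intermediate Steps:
R(v, x) = -6 + v**2 (R(v, x) = -3 + (v*v - 3) = -3 + (v**2 - 3) = -3 + (-3 + v**2) = -6 + v**2)
d(c) = -6 - c + 25/c**2 (d(c) = (-6 + (5/c)**2) - c = (-6 + 25/c**2) - c = -6 - c + 25/c**2)
(-41751 - 14986)*(-10199 + d(73)) = (-41751 - 14986)*(-10199 + (-6 - 1*73 + 25/73**2)) = -56737*(-10199 + (-6 - 73 + 25*(1/5329))) = -56737*(-10199 + (-6 - 73 + 25/5329)) = -56737*(-10199 - 420966/5329) = -56737*(-54771437/5329) = 3107567021069/5329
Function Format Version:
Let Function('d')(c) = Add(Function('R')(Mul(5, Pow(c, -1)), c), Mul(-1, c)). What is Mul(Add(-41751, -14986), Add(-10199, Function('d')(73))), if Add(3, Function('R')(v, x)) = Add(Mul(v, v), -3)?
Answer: Rational(3107567021069, 5329) ≈ 5.8314e+8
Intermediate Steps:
Function('R')(v, x) = Add(-6, Pow(v, 2)) (Function('R')(v, x) = Add(-3, Add(Mul(v, v), -3)) = Add(-3, Add(Pow(v, 2), -3)) = Add(-3, Add(-3, Pow(v, 2))) = Add(-6, Pow(v, 2)))
Function('d')(c) = Add(-6, Mul(-1, c), Mul(25, Pow(c, -2))) (Function('d')(c) = Add(Add(-6, Pow(Mul(5, Pow(c, -1)), 2)), Mul(-1, c)) = Add(Add(-6, Mul(25, Pow(c, -2))), Mul(-1, c)) = Add(-6, Mul(-1, c), Mul(25, Pow(c, -2))))
Mul(Add(-41751, -14986), Add(-10199, Function('d')(73))) = Mul(Add(-41751, -14986), Add(-10199, Add(-6, Mul(-1, 73), Mul(25, Pow(73, -2))))) = Mul(-56737, Add(-10199, Add(-6, -73, Mul(25, Rational(1, 5329))))) = Mul(-56737, Add(-10199, Add(-6, -73, Rational(25, 5329)))) = Mul(-56737, Add(-10199, Rational(-420966, 5329))) = Mul(-56737, Rational(-54771437, 5329)) = Rational(3107567021069, 5329)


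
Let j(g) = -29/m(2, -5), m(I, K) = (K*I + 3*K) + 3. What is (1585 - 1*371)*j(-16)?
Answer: 17603/11 ≈ 1600.3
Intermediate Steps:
m(I, K) = 3 + 3*K + I*K (m(I, K) = (I*K + 3*K) + 3 = (3*K + I*K) + 3 = 3 + 3*K + I*K)
j(g) = 29/22 (j(g) = -29/(3 + 3*(-5) + 2*(-5)) = -29/(3 - 15 - 10) = -29/(-22) = -29*(-1/22) = 29/22)
(1585 - 1*371)*j(-16) = (1585 - 1*371)*(29/22) = (1585 - 371)*(29/22) = 1214*(29/22) = 17603/11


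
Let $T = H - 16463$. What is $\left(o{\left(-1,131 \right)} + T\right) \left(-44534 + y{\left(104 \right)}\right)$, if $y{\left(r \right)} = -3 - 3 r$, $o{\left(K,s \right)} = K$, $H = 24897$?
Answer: $-378211617$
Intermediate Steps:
$T = 8434$ ($T = 24897 - 16463 = 8434$)
$\left(o{\left(-1,131 \right)} + T\right) \left(-44534 + y{\left(104 \right)}\right) = \left(-1 + 8434\right) \left(-44534 - 315\right) = 8433 \left(-44534 - 315\right) = 8433 \left(-44849\right) = -378211617$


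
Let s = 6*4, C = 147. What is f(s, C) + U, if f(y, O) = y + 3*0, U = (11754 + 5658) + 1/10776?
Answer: 187890337/10776 ≈ 17436.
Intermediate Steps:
s = 24
U = 187631713/10776 (U = 17412 + 1/10776 = 187631713/10776 ≈ 17412.)
f(y, O) = y (f(y, O) = y + 0 = y)
f(s, C) + U = 24 + 187631713/10776 = 187890337/10776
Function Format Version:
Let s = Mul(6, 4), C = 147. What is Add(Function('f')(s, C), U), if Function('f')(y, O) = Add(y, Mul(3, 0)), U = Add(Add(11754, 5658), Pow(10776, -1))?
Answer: Rational(187890337, 10776) ≈ 17436.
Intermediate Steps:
s = 24
U = Rational(187631713, 10776) (U = Add(17412, Rational(1, 10776)) = Rational(187631713, 10776) ≈ 17412.)
Function('f')(y, O) = y (Function('f')(y, O) = Add(y, 0) = y)
Add(Function('f')(s, C), U) = Add(24, Rational(187631713, 10776)) = Rational(187890337, 10776)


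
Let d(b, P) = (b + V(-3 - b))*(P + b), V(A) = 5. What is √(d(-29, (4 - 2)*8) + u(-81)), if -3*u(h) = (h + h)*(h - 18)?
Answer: I*√5034 ≈ 70.951*I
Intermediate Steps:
d(b, P) = (5 + b)*(P + b) (d(b, P) = (b + 5)*(P + b) = (5 + b)*(P + b))
u(h) = -2*h*(-18 + h)/3 (u(h) = -(h + h)*(h - 18)/3 = -2*h*(-18 + h)/3)
√(d(-29, (4 - 2)*8) + u(-81)) = √(((-29)² + 5*((4 - 2)*8) + 5*(-29) + ((4 - 2)*8)*(-29)) + (⅔)*(-81)*(18 - 1*(-81))) = √((841 + 5*(2*8) - 145 + (2*8)*(-29)) + (⅔)*(-81)*(18 + 81)) = √((841 + 5*16 - 145 + 16*(-29)) + (⅔)*(-81)*99) = √((841 + 80 - 145 - 464) - 5346) = √(312 - 5346) = √(-5034) = I*√5034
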